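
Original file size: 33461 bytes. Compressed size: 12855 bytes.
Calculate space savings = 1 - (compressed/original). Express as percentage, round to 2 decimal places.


ratio = compressed/original = 12855/33461 = 0.384179
savings = 1 - ratio = 1 - 0.384179 = 0.615821
as a percentage: 0.615821 * 100 = 61.58%

Space savings = 1 - 12855/33461 = 61.58%


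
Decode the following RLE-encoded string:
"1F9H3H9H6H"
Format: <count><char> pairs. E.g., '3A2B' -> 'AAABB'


Expanding each <count><char> pair:
  1F -> 'F'
  9H -> 'HHHHHHHHH'
  3H -> 'HHH'
  9H -> 'HHHHHHHHH'
  6H -> 'HHHHHH'

Decoded = FHHHHHHHHHHHHHHHHHHHHHHHHHHH


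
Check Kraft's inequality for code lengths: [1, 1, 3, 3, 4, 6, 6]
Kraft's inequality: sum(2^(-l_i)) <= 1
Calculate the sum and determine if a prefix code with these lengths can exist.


Sum = 2^(-1) + 2^(-1) + 2^(-3) + 2^(-3) + 2^(-4) + 2^(-6) + 2^(-6)
    = 0.5 + 0.5 + 0.125 + 0.125 + 0.0625 + 0.015625 + 0.015625
    = 86/64 = 1.34375
Since 1.34375 > 1, Kraft's inequality is NOT satisfied.
A prefix code with these lengths CANNOT exist.

Kraft sum = 1.34375. Not satisfied.


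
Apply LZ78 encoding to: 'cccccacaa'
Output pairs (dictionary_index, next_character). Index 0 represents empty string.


LZ78 encoding steps:
Dictionary: {0: ''}
Step 1: w='' (idx 0), next='c' -> output (0, 'c'), add 'c' as idx 1
Step 2: w='c' (idx 1), next='c' -> output (1, 'c'), add 'cc' as idx 2
Step 3: w='cc' (idx 2), next='a' -> output (2, 'a'), add 'cca' as idx 3
Step 4: w='c' (idx 1), next='a' -> output (1, 'a'), add 'ca' as idx 4
Step 5: w='' (idx 0), next='a' -> output (0, 'a'), add 'a' as idx 5


Encoded: [(0, 'c'), (1, 'c'), (2, 'a'), (1, 'a'), (0, 'a')]


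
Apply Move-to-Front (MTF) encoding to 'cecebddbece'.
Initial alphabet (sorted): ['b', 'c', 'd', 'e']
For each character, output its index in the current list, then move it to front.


MTF encoding:
'c': index 1 in ['b', 'c', 'd', 'e'] -> ['c', 'b', 'd', 'e']
'e': index 3 in ['c', 'b', 'd', 'e'] -> ['e', 'c', 'b', 'd']
'c': index 1 in ['e', 'c', 'b', 'd'] -> ['c', 'e', 'b', 'd']
'e': index 1 in ['c', 'e', 'b', 'd'] -> ['e', 'c', 'b', 'd']
'b': index 2 in ['e', 'c', 'b', 'd'] -> ['b', 'e', 'c', 'd']
'd': index 3 in ['b', 'e', 'c', 'd'] -> ['d', 'b', 'e', 'c']
'd': index 0 in ['d', 'b', 'e', 'c'] -> ['d', 'b', 'e', 'c']
'b': index 1 in ['d', 'b', 'e', 'c'] -> ['b', 'd', 'e', 'c']
'e': index 2 in ['b', 'd', 'e', 'c'] -> ['e', 'b', 'd', 'c']
'c': index 3 in ['e', 'b', 'd', 'c'] -> ['c', 'e', 'b', 'd']
'e': index 1 in ['c', 'e', 'b', 'd'] -> ['e', 'c', 'b', 'd']


Output: [1, 3, 1, 1, 2, 3, 0, 1, 2, 3, 1]


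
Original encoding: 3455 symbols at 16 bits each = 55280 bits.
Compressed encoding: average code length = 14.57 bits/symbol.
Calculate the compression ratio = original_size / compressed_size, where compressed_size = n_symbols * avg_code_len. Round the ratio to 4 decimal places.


original_size = n_symbols * orig_bits = 3455 * 16 = 55280 bits
compressed_size = n_symbols * avg_code_len = 3455 * 14.57 = 50339.35 bits
ratio = original_size / compressed_size = 55280 / 50339.35 = 1.0981

Compression ratio = 1.0981


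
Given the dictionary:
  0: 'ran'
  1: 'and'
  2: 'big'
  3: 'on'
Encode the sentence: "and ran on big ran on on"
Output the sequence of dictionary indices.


Look up each word in the dictionary:
  'and' -> 1
  'ran' -> 0
  'on' -> 3
  'big' -> 2
  'ran' -> 0
  'on' -> 3
  'on' -> 3

Encoded: [1, 0, 3, 2, 0, 3, 3]


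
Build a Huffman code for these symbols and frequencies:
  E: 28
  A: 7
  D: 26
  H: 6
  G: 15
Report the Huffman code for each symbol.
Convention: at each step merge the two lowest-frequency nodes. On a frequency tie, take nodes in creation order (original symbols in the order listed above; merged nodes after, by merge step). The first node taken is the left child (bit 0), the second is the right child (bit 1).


Huffman tree construction:
Step 1: Merge H(6) + A(7) = 13
Step 2: Merge (H+A)(13) + G(15) = 28
Step 3: Merge D(26) + E(28) = 54
Step 4: Merge ((H+A)+G)(28) + (D+E)(54) = 82
Read each symbol's code off the tree from the root (left child = 0, right child = 1).

Codes:
  E: 11 (length 2)
  A: 001 (length 3)
  D: 10 (length 2)
  H: 000 (length 3)
  G: 01 (length 2)
Average code length: 177/82 = 2.1585 bits/symbol


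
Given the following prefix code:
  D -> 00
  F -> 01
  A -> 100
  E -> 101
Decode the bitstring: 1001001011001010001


Decoding step by step:
Bits 100 -> A
Bits 100 -> A
Bits 101 -> E
Bits 100 -> A
Bits 101 -> E
Bits 00 -> D
Bits 01 -> F


Decoded message: AAEAEDF


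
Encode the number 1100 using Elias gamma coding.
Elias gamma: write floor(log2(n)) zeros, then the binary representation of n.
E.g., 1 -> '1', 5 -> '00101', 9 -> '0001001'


num_bits = floor(log2(1100)) + 1 = 11
leading_zeros = num_bits - 1 = 10
binary(1100) = 10001001100

Elias gamma(1100) = '0000000000' + '10001001100' = 000000000010001001100 (21 bits)


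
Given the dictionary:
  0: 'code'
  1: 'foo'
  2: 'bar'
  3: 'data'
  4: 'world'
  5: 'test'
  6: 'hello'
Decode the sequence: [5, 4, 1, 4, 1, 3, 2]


Look up each index in the dictionary:
  5 -> 'test'
  4 -> 'world'
  1 -> 'foo'
  4 -> 'world'
  1 -> 'foo'
  3 -> 'data'
  2 -> 'bar'

Decoded: "test world foo world foo data bar"


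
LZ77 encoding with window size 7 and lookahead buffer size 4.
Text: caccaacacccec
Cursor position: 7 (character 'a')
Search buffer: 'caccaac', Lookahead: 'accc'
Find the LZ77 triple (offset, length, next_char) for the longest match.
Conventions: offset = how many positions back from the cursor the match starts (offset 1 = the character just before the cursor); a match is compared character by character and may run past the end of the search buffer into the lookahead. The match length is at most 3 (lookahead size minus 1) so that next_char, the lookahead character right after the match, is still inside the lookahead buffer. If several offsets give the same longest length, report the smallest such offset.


Try each offset into the search buffer:
  offset=1 (pos 6, char 'c'): match length 0
  offset=2 (pos 5, char 'a'): match length 2
  offset=3 (pos 4, char 'a'): match length 1
  offset=4 (pos 3, char 'c'): match length 0
  offset=5 (pos 2, char 'c'): match length 0
  offset=6 (pos 1, char 'a'): match length 3
  offset=7 (pos 0, char 'c'): match length 0
Longest match has length 3 at offset 6.
next_char = character at position 7 + 3 = 10 -> 'c'

Best match: offset=6, length=3 (matching 'acc' starting at position 1)
LZ77 triple: (6, 3, 'c')


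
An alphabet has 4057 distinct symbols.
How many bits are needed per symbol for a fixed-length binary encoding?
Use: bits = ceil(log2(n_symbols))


log2(4057) = 11.9862
Bracket: 2^11 = 2048 < 4057 <= 2^12 = 4096
So ceil(log2(4057)) = 12

bits = ceil(log2(4057)) = ceil(11.9862) = 12 bits


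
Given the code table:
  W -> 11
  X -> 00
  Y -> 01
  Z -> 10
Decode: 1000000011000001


Decoding:
10 -> Z
00 -> X
00 -> X
00 -> X
11 -> W
00 -> X
00 -> X
01 -> Y


Result: ZXXXWXXY


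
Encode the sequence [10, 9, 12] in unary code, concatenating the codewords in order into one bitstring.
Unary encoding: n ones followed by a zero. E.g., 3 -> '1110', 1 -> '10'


Encode each number as n ones followed by a terminating 0:
  10 -> 11111111110 (11 bits)
  9 -> 1111111110 (10 bits)
  12 -> 1111111111110 (13 bits)
Total length = 11 + 10 + 13 = 34 bits.

Unary([10, 9, 12]) = 1111111111011111111101111111111110 (34 bits)


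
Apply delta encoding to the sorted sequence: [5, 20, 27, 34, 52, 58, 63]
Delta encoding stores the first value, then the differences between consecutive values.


First value: 5
Deltas:
  20 - 5 = 15
  27 - 20 = 7
  34 - 27 = 7
  52 - 34 = 18
  58 - 52 = 6
  63 - 58 = 5


Delta encoded: [5, 15, 7, 7, 18, 6, 5]


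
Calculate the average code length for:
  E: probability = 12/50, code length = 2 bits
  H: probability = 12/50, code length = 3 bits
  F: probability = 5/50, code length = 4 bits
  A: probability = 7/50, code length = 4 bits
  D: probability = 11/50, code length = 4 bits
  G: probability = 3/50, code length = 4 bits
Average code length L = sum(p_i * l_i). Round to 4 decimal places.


Weighted contributions p_i * l_i:
  E: (12/50) * 2 = 24/50
  H: (12/50) * 3 = 36/50
  F: (5/50) * 4 = 20/50
  A: (7/50) * 4 = 28/50
  D: (11/50) * 4 = 44/50
  G: (3/50) * 4 = 12/50
Sum = (24 + 36 + 20 + 28 + 44 + 12)/50 = 164/50

L = 164/50 = 3.2800 bits/symbol


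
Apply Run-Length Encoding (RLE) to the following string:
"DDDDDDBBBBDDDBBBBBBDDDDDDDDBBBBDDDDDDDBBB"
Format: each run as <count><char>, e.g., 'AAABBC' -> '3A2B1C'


Scanning runs left to right:
  i=0: run of 'D' x 6 -> '6D'
  i=6: run of 'B' x 4 -> '4B'
  i=10: run of 'D' x 3 -> '3D'
  i=13: run of 'B' x 6 -> '6B'
  i=19: run of 'D' x 8 -> '8D'
  i=27: run of 'B' x 4 -> '4B'
  i=31: run of 'D' x 7 -> '7D'
  i=38: run of 'B' x 3 -> '3B'

RLE = 6D4B3D6B8D4B7D3B


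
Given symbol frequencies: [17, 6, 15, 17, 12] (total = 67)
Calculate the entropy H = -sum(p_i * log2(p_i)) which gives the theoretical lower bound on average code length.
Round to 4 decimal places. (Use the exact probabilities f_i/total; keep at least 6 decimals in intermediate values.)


Per-symbol terms -p_i * log2(p_i) with p_i = f_i/67:
  p = 17/67 = 0.253731: log2(p) = -1.978626, -p*log2(p) = 0.502040
  p = 6/67 = 0.089552: log2(p) = -3.481127, -p*log2(p) = 0.311743
  p = 15/67 = 0.223881: log2(p) = -2.159199, -p*log2(p) = 0.483403
  p = 17/67 = 0.253731: log2(p) = -1.978626, -p*log2(p) = 0.502040
  p = 12/67 = 0.179104: log2(p) = -2.481127, -p*log2(p) = 0.444381
H = 0.502040 + 0.311743 + 0.483403 + 0.502040 + 0.444381 = 2.243607

H = 2.2436 bits/symbol


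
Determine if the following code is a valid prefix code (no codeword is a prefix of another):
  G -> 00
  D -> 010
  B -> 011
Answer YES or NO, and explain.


Checking each pair (does one codeword prefix another?):
  G='00' vs D='010': no prefix
  G='00' vs B='011': no prefix
  D='010' vs G='00': no prefix
  D='010' vs B='011': no prefix
  B='011' vs G='00': no prefix
  B='011' vs D='010': no prefix
No violation found over all pairs.

YES -- this is a valid prefix code. No codeword is a prefix of any other codeword.


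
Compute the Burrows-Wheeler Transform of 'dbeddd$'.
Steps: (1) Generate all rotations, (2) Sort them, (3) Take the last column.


Rotations (sorted):
  0: $dbeddd -> last char: d
  1: beddd$d -> last char: d
  2: d$dbedd -> last char: d
  3: dbeddd$ -> last char: $
  4: dd$dbed -> last char: d
  5: ddd$dbe -> last char: e
  6: eddd$db -> last char: b


BWT = ddd$deb


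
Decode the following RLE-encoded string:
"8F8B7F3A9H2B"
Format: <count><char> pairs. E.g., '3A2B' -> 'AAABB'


Expanding each <count><char> pair:
  8F -> 'FFFFFFFF'
  8B -> 'BBBBBBBB'
  7F -> 'FFFFFFF'
  3A -> 'AAA'
  9H -> 'HHHHHHHHH'
  2B -> 'BB'

Decoded = FFFFFFFFBBBBBBBBFFFFFFFAAAHHHHHHHHHBB


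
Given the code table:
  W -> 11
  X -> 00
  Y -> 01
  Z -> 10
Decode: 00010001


Decoding:
00 -> X
01 -> Y
00 -> X
01 -> Y


Result: XYXY


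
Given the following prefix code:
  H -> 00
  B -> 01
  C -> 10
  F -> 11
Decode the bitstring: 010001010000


Decoding step by step:
Bits 01 -> B
Bits 00 -> H
Bits 01 -> B
Bits 01 -> B
Bits 00 -> H
Bits 00 -> H


Decoded message: BHBBHH


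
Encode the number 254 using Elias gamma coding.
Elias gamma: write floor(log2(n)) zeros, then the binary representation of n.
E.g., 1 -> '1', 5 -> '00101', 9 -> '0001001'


num_bits = floor(log2(254)) + 1 = 8
leading_zeros = num_bits - 1 = 7
binary(254) = 11111110

Elias gamma(254) = '0000000' + '11111110' = 000000011111110 (15 bits)


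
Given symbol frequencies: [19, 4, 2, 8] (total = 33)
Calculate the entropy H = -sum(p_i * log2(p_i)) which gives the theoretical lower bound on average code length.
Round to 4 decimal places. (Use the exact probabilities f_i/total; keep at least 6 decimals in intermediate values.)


Per-symbol terms -p_i * log2(p_i) with p_i = f_i/33:
  p = 19/33 = 0.575758: log2(p) = -0.796467, -p*log2(p) = 0.458572
  p = 4/33 = 0.121212: log2(p) = -3.044394, -p*log2(p) = 0.369017
  p = 2/33 = 0.060606: log2(p) = -4.044394, -p*log2(p) = 0.245115
  p = 8/33 = 0.242424: log2(p) = -2.044394, -p*log2(p) = 0.495611
H = 0.458572 + 0.369017 + 0.245115 + 0.495611 = 1.568315

H = 1.5683 bits/symbol


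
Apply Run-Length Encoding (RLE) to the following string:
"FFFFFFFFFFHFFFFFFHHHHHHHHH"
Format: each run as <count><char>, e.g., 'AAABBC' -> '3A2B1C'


Scanning runs left to right:
  i=0: run of 'F' x 10 -> '10F'
  i=10: run of 'H' x 1 -> '1H'
  i=11: run of 'F' x 6 -> '6F'
  i=17: run of 'H' x 9 -> '9H'

RLE = 10F1H6F9H


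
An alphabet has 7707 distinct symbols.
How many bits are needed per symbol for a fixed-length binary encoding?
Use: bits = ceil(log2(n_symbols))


log2(7707) = 12.912
Bracket: 2^12 = 4096 < 7707 <= 2^13 = 8192
So ceil(log2(7707)) = 13

bits = ceil(log2(7707)) = ceil(12.912) = 13 bits


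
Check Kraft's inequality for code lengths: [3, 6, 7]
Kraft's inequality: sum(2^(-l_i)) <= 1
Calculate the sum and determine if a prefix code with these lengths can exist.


Sum = 2^(-3) + 2^(-6) + 2^(-7)
    = 0.125 + 0.015625 + 0.0078125
    = 19/128 = 0.1484375
Since 0.1484375 <= 1, Kraft's inequality IS satisfied.
A prefix code with these lengths CAN exist.

Kraft sum = 0.1484375. Satisfied.


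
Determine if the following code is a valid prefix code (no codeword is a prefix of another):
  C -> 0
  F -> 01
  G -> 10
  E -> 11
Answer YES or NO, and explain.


Checking each pair (does one codeword prefix another?):
  C='0' vs F='01': prefix -- VIOLATION

NO -- this is NOT a valid prefix code. C (0) is a prefix of F (01).


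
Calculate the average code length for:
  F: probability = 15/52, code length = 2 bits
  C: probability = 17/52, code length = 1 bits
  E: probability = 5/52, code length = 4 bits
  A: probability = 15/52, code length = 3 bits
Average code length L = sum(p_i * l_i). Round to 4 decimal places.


Weighted contributions p_i * l_i:
  F: (15/52) * 2 = 30/52
  C: (17/52) * 1 = 17/52
  E: (5/52) * 4 = 20/52
  A: (15/52) * 3 = 45/52
Sum = (30 + 17 + 20 + 45)/52 = 112/52

L = 112/52 = 2.1538 bits/symbol


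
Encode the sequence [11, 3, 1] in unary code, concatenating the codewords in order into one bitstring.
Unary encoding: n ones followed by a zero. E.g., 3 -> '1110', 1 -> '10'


Encode each number as n ones followed by a terminating 0:
  11 -> 111111111110 (12 bits)
  3 -> 1110 (4 bits)
  1 -> 10 (2 bits)
Total length = 12 + 4 + 2 = 18 bits.

Unary([11, 3, 1]) = 111111111110111010 (18 bits)


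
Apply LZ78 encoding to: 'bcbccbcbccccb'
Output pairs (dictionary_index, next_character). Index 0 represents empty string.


LZ78 encoding steps:
Dictionary: {0: ''}
Step 1: w='' (idx 0), next='b' -> output (0, 'b'), add 'b' as idx 1
Step 2: w='' (idx 0), next='c' -> output (0, 'c'), add 'c' as idx 2
Step 3: w='b' (idx 1), next='c' -> output (1, 'c'), add 'bc' as idx 3
Step 4: w='c' (idx 2), next='b' -> output (2, 'b'), add 'cb' as idx 4
Step 5: w='cb' (idx 4), next='c' -> output (4, 'c'), add 'cbc' as idx 5
Step 6: w='c' (idx 2), next='c' -> output (2, 'c'), add 'cc' as idx 6
Step 7: w='cb' (idx 4), end of input -> output (4, '')


Encoded: [(0, 'b'), (0, 'c'), (1, 'c'), (2, 'b'), (4, 'c'), (2, 'c'), (4, '')]


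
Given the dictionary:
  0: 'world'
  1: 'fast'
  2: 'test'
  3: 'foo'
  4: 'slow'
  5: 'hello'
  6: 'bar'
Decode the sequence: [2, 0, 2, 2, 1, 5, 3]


Look up each index in the dictionary:
  2 -> 'test'
  0 -> 'world'
  2 -> 'test'
  2 -> 'test'
  1 -> 'fast'
  5 -> 'hello'
  3 -> 'foo'

Decoded: "test world test test fast hello foo"


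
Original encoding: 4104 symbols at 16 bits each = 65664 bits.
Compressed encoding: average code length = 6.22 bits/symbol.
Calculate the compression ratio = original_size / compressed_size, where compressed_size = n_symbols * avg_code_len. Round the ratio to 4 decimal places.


original_size = n_symbols * orig_bits = 4104 * 16 = 65664 bits
compressed_size = n_symbols * avg_code_len = 4104 * 6.22 = 25526.88 bits
ratio = original_size / compressed_size = 65664 / 25526.88 = 2.5723

Compression ratio = 2.5723


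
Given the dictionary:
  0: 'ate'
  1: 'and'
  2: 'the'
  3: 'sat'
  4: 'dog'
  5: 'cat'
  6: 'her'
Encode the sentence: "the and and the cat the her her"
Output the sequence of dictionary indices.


Look up each word in the dictionary:
  'the' -> 2
  'and' -> 1
  'and' -> 1
  'the' -> 2
  'cat' -> 5
  'the' -> 2
  'her' -> 6
  'her' -> 6

Encoded: [2, 1, 1, 2, 5, 2, 6, 6]


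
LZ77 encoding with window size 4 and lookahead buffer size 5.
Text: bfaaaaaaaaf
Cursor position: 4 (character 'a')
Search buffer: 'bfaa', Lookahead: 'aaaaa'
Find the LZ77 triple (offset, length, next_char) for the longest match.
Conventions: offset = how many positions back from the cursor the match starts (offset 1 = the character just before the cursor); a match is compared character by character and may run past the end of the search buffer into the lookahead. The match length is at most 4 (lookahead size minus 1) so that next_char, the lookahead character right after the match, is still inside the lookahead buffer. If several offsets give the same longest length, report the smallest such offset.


Try each offset into the search buffer:
  offset=1 (pos 3, char 'a'): match length 4
  offset=2 (pos 2, char 'a'): match length 4
  offset=3 (pos 1, char 'f'): match length 0
  offset=4 (pos 0, char 'b'): match length 0
Longest match has length 4, found at offsets 1, 2; take the smallest, offset 1.
next_char = character at position 4 + 4 = 8 -> 'a'

Best match: offset=1, length=4 (matching 'aaaa' starting at position 3)
LZ77 triple: (1, 4, 'a')


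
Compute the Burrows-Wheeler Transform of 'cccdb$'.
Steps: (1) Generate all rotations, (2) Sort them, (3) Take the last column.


Rotations (sorted):
  0: $cccdb -> last char: b
  1: b$cccd -> last char: d
  2: cccdb$ -> last char: $
  3: ccdb$c -> last char: c
  4: cdb$cc -> last char: c
  5: db$ccc -> last char: c


BWT = bd$ccc


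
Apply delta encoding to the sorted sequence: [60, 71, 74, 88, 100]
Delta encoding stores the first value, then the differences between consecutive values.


First value: 60
Deltas:
  71 - 60 = 11
  74 - 71 = 3
  88 - 74 = 14
  100 - 88 = 12


Delta encoded: [60, 11, 3, 14, 12]


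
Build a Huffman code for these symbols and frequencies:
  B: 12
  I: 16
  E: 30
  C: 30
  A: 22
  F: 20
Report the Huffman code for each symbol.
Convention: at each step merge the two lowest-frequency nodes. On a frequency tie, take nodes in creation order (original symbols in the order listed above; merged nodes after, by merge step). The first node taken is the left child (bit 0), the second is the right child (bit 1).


Huffman tree construction:
Step 1: Merge B(12) + I(16) = 28
Step 2: Merge F(20) + A(22) = 42
Step 3: Merge (B+I)(28) + E(30) = 58
Step 4: Merge C(30) + (F+A)(42) = 72
Step 5: Merge ((B+I)+E)(58) + (C+(F+A))(72) = 130
Read each symbol's code off the tree from the root (left child = 0, right child = 1).

Codes:
  B: 000 (length 3)
  I: 001 (length 3)
  E: 01 (length 2)
  C: 10 (length 2)
  A: 111 (length 3)
  F: 110 (length 3)
Average code length: 330/130 = 2.5385 bits/symbol


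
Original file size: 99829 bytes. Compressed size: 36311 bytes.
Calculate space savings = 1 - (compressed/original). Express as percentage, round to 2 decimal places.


ratio = compressed/original = 36311/99829 = 0.363732
savings = 1 - ratio = 1 - 0.363732 = 0.636268
as a percentage: 0.636268 * 100 = 63.63%

Space savings = 1 - 36311/99829 = 63.63%


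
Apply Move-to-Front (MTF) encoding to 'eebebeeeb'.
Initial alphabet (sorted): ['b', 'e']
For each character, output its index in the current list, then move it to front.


MTF encoding:
'e': index 1 in ['b', 'e'] -> ['e', 'b']
'e': index 0 in ['e', 'b'] -> ['e', 'b']
'b': index 1 in ['e', 'b'] -> ['b', 'e']
'e': index 1 in ['b', 'e'] -> ['e', 'b']
'b': index 1 in ['e', 'b'] -> ['b', 'e']
'e': index 1 in ['b', 'e'] -> ['e', 'b']
'e': index 0 in ['e', 'b'] -> ['e', 'b']
'e': index 0 in ['e', 'b'] -> ['e', 'b']
'b': index 1 in ['e', 'b'] -> ['b', 'e']


Output: [1, 0, 1, 1, 1, 1, 0, 0, 1]


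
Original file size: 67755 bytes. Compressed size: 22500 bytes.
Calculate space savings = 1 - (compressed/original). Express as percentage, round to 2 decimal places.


ratio = compressed/original = 22500/67755 = 0.332079
savings = 1 - ratio = 1 - 0.332079 = 0.667921
as a percentage: 0.667921 * 100 = 66.79%

Space savings = 1 - 22500/67755 = 66.79%


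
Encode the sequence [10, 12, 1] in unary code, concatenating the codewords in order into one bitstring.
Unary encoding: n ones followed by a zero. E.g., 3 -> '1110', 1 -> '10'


Encode each number as n ones followed by a terminating 0:
  10 -> 11111111110 (11 bits)
  12 -> 1111111111110 (13 bits)
  1 -> 10 (2 bits)
Total length = 11 + 13 + 2 = 26 bits.

Unary([10, 12, 1]) = 11111111110111111111111010 (26 bits)


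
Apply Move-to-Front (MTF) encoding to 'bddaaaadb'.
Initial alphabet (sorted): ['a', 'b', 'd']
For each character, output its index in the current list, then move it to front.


MTF encoding:
'b': index 1 in ['a', 'b', 'd'] -> ['b', 'a', 'd']
'd': index 2 in ['b', 'a', 'd'] -> ['d', 'b', 'a']
'd': index 0 in ['d', 'b', 'a'] -> ['d', 'b', 'a']
'a': index 2 in ['d', 'b', 'a'] -> ['a', 'd', 'b']
'a': index 0 in ['a', 'd', 'b'] -> ['a', 'd', 'b']
'a': index 0 in ['a', 'd', 'b'] -> ['a', 'd', 'b']
'a': index 0 in ['a', 'd', 'b'] -> ['a', 'd', 'b']
'd': index 1 in ['a', 'd', 'b'] -> ['d', 'a', 'b']
'b': index 2 in ['d', 'a', 'b'] -> ['b', 'd', 'a']


Output: [1, 2, 0, 2, 0, 0, 0, 1, 2]


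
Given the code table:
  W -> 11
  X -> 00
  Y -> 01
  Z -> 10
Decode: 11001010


Decoding:
11 -> W
00 -> X
10 -> Z
10 -> Z


Result: WXZZ


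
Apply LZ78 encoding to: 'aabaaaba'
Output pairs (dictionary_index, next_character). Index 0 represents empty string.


LZ78 encoding steps:
Dictionary: {0: ''}
Step 1: w='' (idx 0), next='a' -> output (0, 'a'), add 'a' as idx 1
Step 2: w='a' (idx 1), next='b' -> output (1, 'b'), add 'ab' as idx 2
Step 3: w='a' (idx 1), next='a' -> output (1, 'a'), add 'aa' as idx 3
Step 4: w='ab' (idx 2), next='a' -> output (2, 'a'), add 'aba' as idx 4


Encoded: [(0, 'a'), (1, 'b'), (1, 'a'), (2, 'a')]


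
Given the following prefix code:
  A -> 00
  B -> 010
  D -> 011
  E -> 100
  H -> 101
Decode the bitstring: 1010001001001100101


Decoding step by step:
Bits 101 -> H
Bits 00 -> A
Bits 010 -> B
Bits 010 -> B
Bits 011 -> D
Bits 00 -> A
Bits 101 -> H


Decoded message: HABBDAH


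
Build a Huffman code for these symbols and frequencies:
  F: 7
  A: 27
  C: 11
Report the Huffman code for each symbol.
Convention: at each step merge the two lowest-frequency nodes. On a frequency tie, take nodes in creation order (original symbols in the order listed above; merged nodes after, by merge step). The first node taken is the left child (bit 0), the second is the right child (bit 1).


Huffman tree construction:
Step 1: Merge F(7) + C(11) = 18
Step 2: Merge (F+C)(18) + A(27) = 45
Read each symbol's code off the tree from the root (left child = 0, right child = 1).

Codes:
  F: 00 (length 2)
  A: 1 (length 1)
  C: 01 (length 2)
Average code length: 63/45 = 1.4000 bits/symbol


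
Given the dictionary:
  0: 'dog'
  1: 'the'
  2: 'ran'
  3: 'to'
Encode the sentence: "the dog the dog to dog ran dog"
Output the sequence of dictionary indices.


Look up each word in the dictionary:
  'the' -> 1
  'dog' -> 0
  'the' -> 1
  'dog' -> 0
  'to' -> 3
  'dog' -> 0
  'ran' -> 2
  'dog' -> 0

Encoded: [1, 0, 1, 0, 3, 0, 2, 0]


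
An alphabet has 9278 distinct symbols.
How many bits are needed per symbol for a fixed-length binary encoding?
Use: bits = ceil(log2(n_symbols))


log2(9278) = 13.1796
Bracket: 2^13 = 8192 < 9278 <= 2^14 = 16384
So ceil(log2(9278)) = 14

bits = ceil(log2(9278)) = ceil(13.1796) = 14 bits


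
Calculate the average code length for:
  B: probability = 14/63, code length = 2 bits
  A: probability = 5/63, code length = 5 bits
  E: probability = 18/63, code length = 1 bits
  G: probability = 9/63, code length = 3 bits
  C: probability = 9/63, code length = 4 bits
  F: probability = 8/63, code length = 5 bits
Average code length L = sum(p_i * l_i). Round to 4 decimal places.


Weighted contributions p_i * l_i:
  B: (14/63) * 2 = 28/63
  A: (5/63) * 5 = 25/63
  E: (18/63) * 1 = 18/63
  G: (9/63) * 3 = 27/63
  C: (9/63) * 4 = 36/63
  F: (8/63) * 5 = 40/63
Sum = (28 + 25 + 18 + 27 + 36 + 40)/63 = 174/63

L = 174/63 = 2.7619 bits/symbol


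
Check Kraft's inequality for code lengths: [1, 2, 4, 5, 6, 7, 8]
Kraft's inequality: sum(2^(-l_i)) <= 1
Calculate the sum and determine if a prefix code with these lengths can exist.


Sum = 2^(-1) + 2^(-2) + 2^(-4) + 2^(-5) + 2^(-6) + 2^(-7) + 2^(-8)
    = 0.5 + 0.25 + 0.0625 + 0.03125 + 0.015625 + 0.0078125 + 0.00390625
    = 223/256 = 0.87109375
Since 0.87109375 <= 1, Kraft's inequality IS satisfied.
A prefix code with these lengths CAN exist.

Kraft sum = 0.87109375. Satisfied.


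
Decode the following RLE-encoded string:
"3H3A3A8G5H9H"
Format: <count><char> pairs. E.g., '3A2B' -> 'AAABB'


Expanding each <count><char> pair:
  3H -> 'HHH'
  3A -> 'AAA'
  3A -> 'AAA'
  8G -> 'GGGGGGGG'
  5H -> 'HHHHH'
  9H -> 'HHHHHHHHH'

Decoded = HHHAAAAAAGGGGGGGGHHHHHHHHHHHHHH


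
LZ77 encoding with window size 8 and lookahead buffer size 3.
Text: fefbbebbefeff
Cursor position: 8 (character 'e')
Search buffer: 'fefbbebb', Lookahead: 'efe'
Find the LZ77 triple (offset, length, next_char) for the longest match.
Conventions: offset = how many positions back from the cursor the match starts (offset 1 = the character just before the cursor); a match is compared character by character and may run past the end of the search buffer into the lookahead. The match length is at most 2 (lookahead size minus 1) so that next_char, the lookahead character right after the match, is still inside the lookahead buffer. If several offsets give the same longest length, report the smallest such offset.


Try each offset into the search buffer:
  offset=1 (pos 7, char 'b'): match length 0
  offset=2 (pos 6, char 'b'): match length 0
  offset=3 (pos 5, char 'e'): match length 1
  offset=4 (pos 4, char 'b'): match length 0
  offset=5 (pos 3, char 'b'): match length 0
  offset=6 (pos 2, char 'f'): match length 0
  offset=7 (pos 1, char 'e'): match length 2
  offset=8 (pos 0, char 'f'): match length 0
Longest match has length 2 at offset 7.
next_char = character at position 8 + 2 = 10 -> 'e'

Best match: offset=7, length=2 (matching 'ef' starting at position 1)
LZ77 triple: (7, 2, 'e')


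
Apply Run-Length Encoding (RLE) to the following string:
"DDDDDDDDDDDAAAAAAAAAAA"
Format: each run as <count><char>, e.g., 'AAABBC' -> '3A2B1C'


Scanning runs left to right:
  i=0: run of 'D' x 11 -> '11D'
  i=11: run of 'A' x 11 -> '11A'

RLE = 11D11A


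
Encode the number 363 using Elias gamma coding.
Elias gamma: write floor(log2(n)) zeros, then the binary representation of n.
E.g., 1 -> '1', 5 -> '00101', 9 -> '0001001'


num_bits = floor(log2(363)) + 1 = 9
leading_zeros = num_bits - 1 = 8
binary(363) = 101101011

Elias gamma(363) = '00000000' + '101101011' = 00000000101101011 (17 bits)


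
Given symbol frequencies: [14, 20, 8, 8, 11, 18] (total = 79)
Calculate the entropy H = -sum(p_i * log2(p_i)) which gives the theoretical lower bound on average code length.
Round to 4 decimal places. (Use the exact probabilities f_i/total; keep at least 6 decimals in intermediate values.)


Per-symbol terms -p_i * log2(p_i) with p_i = f_i/79:
  p = 14/79 = 0.177215: log2(p) = -2.496426, -p*log2(p) = 0.442405
  p = 20/79 = 0.253165: log2(p) = -1.981853, -p*log2(p) = 0.501735
  p = 8/79 = 0.101266: log2(p) = -3.303781, -p*log2(p) = 0.334560
  p = 8/79 = 0.101266: log2(p) = -3.303781, -p*log2(p) = 0.334560
  p = 11/79 = 0.139241: log2(p) = -2.844349, -p*log2(p) = 0.396049
  p = 18/79 = 0.227848: log2(p) = -2.133856, -p*log2(p) = 0.486195
H = 0.442405 + 0.501735 + 0.334560 + 0.334560 + 0.396049 + 0.486195 = 2.495504

H = 2.4955 bits/symbol


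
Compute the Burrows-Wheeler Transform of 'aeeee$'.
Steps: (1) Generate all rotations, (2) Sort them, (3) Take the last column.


Rotations (sorted):
  0: $aeeee -> last char: e
  1: aeeee$ -> last char: $
  2: e$aeee -> last char: e
  3: ee$aee -> last char: e
  4: eee$ae -> last char: e
  5: eeee$a -> last char: a


BWT = e$eeea


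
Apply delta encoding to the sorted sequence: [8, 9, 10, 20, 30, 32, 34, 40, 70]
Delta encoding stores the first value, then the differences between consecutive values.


First value: 8
Deltas:
  9 - 8 = 1
  10 - 9 = 1
  20 - 10 = 10
  30 - 20 = 10
  32 - 30 = 2
  34 - 32 = 2
  40 - 34 = 6
  70 - 40 = 30


Delta encoded: [8, 1, 1, 10, 10, 2, 2, 6, 30]


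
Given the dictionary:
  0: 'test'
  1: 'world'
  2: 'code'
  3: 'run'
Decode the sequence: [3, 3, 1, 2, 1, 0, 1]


Look up each index in the dictionary:
  3 -> 'run'
  3 -> 'run'
  1 -> 'world'
  2 -> 'code'
  1 -> 'world'
  0 -> 'test'
  1 -> 'world'

Decoded: "run run world code world test world"


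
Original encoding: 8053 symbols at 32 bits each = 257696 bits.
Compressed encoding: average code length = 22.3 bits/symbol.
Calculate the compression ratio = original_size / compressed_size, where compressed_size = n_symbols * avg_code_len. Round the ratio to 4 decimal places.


original_size = n_symbols * orig_bits = 8053 * 32 = 257696 bits
compressed_size = n_symbols * avg_code_len = 8053 * 22.3 = 179581.9 bits
ratio = original_size / compressed_size = 257696 / 179581.9 = 1.435

Compression ratio = 1.435


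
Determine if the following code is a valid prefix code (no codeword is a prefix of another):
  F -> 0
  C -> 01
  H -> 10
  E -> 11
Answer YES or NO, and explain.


Checking each pair (does one codeword prefix another?):
  F='0' vs C='01': prefix -- VIOLATION

NO -- this is NOT a valid prefix code. F (0) is a prefix of C (01).


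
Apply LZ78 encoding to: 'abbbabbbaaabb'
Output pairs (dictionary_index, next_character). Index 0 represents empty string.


LZ78 encoding steps:
Dictionary: {0: ''}
Step 1: w='' (idx 0), next='a' -> output (0, 'a'), add 'a' as idx 1
Step 2: w='' (idx 0), next='b' -> output (0, 'b'), add 'b' as idx 2
Step 3: w='b' (idx 2), next='b' -> output (2, 'b'), add 'bb' as idx 3
Step 4: w='a' (idx 1), next='b' -> output (1, 'b'), add 'ab' as idx 4
Step 5: w='bb' (idx 3), next='a' -> output (3, 'a'), add 'bba' as idx 5
Step 6: w='a' (idx 1), next='a' -> output (1, 'a'), add 'aa' as idx 6
Step 7: w='bb' (idx 3), end of input -> output (3, '')


Encoded: [(0, 'a'), (0, 'b'), (2, 'b'), (1, 'b'), (3, 'a'), (1, 'a'), (3, '')]


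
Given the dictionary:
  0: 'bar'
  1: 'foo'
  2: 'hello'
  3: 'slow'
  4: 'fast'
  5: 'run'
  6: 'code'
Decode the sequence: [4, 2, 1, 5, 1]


Look up each index in the dictionary:
  4 -> 'fast'
  2 -> 'hello'
  1 -> 'foo'
  5 -> 'run'
  1 -> 'foo'

Decoded: "fast hello foo run foo"


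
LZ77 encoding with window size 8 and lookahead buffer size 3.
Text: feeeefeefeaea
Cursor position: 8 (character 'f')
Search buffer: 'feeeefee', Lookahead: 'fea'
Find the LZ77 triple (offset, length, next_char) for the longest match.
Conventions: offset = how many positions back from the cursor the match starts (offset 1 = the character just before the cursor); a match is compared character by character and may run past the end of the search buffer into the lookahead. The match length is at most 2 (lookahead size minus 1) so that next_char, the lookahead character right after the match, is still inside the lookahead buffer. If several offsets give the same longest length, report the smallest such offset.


Try each offset into the search buffer:
  offset=1 (pos 7, char 'e'): match length 0
  offset=2 (pos 6, char 'e'): match length 0
  offset=3 (pos 5, char 'f'): match length 2
  offset=4 (pos 4, char 'e'): match length 0
  offset=5 (pos 3, char 'e'): match length 0
  offset=6 (pos 2, char 'e'): match length 0
  offset=7 (pos 1, char 'e'): match length 0
  offset=8 (pos 0, char 'f'): match length 2
Longest match has length 2, found at offsets 3, 8; take the smallest, offset 3.
next_char = character at position 8 + 2 = 10 -> 'a'

Best match: offset=3, length=2 (matching 'fe' starting at position 5)
LZ77 triple: (3, 2, 'a')


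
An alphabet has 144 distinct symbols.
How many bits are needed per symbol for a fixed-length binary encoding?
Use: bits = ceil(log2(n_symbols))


log2(144) = 7.1699
Bracket: 2^7 = 128 < 144 <= 2^8 = 256
So ceil(log2(144)) = 8

bits = ceil(log2(144)) = ceil(7.1699) = 8 bits


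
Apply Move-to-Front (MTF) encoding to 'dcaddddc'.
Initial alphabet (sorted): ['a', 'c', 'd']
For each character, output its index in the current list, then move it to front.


MTF encoding:
'd': index 2 in ['a', 'c', 'd'] -> ['d', 'a', 'c']
'c': index 2 in ['d', 'a', 'c'] -> ['c', 'd', 'a']
'a': index 2 in ['c', 'd', 'a'] -> ['a', 'c', 'd']
'd': index 2 in ['a', 'c', 'd'] -> ['d', 'a', 'c']
'd': index 0 in ['d', 'a', 'c'] -> ['d', 'a', 'c']
'd': index 0 in ['d', 'a', 'c'] -> ['d', 'a', 'c']
'd': index 0 in ['d', 'a', 'c'] -> ['d', 'a', 'c']
'c': index 2 in ['d', 'a', 'c'] -> ['c', 'd', 'a']


Output: [2, 2, 2, 2, 0, 0, 0, 2]


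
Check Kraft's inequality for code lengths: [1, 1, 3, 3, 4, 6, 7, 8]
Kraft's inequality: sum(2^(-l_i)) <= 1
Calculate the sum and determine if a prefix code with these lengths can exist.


Sum = 2^(-1) + 2^(-1) + 2^(-3) + 2^(-3) + 2^(-4) + 2^(-6) + 2^(-7) + 2^(-8)
    = 0.5 + 0.5 + 0.125 + 0.125 + 0.0625 + 0.015625 + 0.0078125 + 0.00390625
    = 343/256 = 1.33984375
Since 1.33984375 > 1, Kraft's inequality is NOT satisfied.
A prefix code with these lengths CANNOT exist.

Kraft sum = 1.33984375. Not satisfied.


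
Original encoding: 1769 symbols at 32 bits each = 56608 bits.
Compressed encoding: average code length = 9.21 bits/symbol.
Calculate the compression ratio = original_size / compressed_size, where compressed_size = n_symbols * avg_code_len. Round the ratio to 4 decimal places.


original_size = n_symbols * orig_bits = 1769 * 32 = 56608 bits
compressed_size = n_symbols * avg_code_len = 1769 * 9.21 = 16292.49 bits
ratio = original_size / compressed_size = 56608 / 16292.49 = 3.4745

Compression ratio = 3.4745


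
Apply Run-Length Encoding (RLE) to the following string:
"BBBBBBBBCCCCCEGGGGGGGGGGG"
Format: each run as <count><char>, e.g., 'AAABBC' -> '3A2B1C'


Scanning runs left to right:
  i=0: run of 'B' x 8 -> '8B'
  i=8: run of 'C' x 5 -> '5C'
  i=13: run of 'E' x 1 -> '1E'
  i=14: run of 'G' x 11 -> '11G'

RLE = 8B5C1E11G


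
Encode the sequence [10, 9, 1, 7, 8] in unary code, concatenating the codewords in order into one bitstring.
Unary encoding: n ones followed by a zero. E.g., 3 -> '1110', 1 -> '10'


Encode each number as n ones followed by a terminating 0:
  10 -> 11111111110 (11 bits)
  9 -> 1111111110 (10 bits)
  1 -> 10 (2 bits)
  7 -> 11111110 (8 bits)
  8 -> 111111110 (9 bits)
Total length = 11 + 10 + 2 + 8 + 9 = 40 bits.

Unary([10, 9, 1, 7, 8]) = 1111111111011111111101011111110111111110 (40 bits)


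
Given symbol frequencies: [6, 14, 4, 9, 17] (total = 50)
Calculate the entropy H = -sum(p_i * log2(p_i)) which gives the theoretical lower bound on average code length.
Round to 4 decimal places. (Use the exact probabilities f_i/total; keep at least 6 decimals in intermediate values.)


Per-symbol terms -p_i * log2(p_i) with p_i = f_i/50:
  p = 6/50 = 0.120000: log2(p) = -3.058894, -p*log2(p) = 0.367067
  p = 14/50 = 0.280000: log2(p) = -1.836501, -p*log2(p) = 0.514220
  p = 4/50 = 0.080000: log2(p) = -3.643856, -p*log2(p) = 0.291508
  p = 9/50 = 0.180000: log2(p) = -2.473931, -p*log2(p) = 0.445308
  p = 17/50 = 0.340000: log2(p) = -1.556393, -p*log2(p) = 0.529174
H = 0.367067 + 0.514220 + 0.291508 + 0.445308 + 0.529174 = 2.147277

H = 2.1473 bits/symbol


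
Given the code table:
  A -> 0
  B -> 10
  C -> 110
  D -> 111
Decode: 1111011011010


Decoding:
111 -> D
10 -> B
110 -> C
110 -> C
10 -> B


Result: DBCCB


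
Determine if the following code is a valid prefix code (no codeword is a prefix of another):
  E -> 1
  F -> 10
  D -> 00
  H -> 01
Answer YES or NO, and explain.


Checking each pair (does one codeword prefix another?):
  E='1' vs F='10': prefix -- VIOLATION

NO -- this is NOT a valid prefix code. E (1) is a prefix of F (10).


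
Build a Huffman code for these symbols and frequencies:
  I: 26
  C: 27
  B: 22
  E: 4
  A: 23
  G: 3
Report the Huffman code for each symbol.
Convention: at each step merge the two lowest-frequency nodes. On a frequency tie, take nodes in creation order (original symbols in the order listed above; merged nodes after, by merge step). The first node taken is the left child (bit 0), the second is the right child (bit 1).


Huffman tree construction:
Step 1: Merge G(3) + E(4) = 7
Step 2: Merge (G+E)(7) + B(22) = 29
Step 3: Merge A(23) + I(26) = 49
Step 4: Merge C(27) + ((G+E)+B)(29) = 56
Step 5: Merge (A+I)(49) + (C+((G+E)+B))(56) = 105
Read each symbol's code off the tree from the root (left child = 0, right child = 1).

Codes:
  I: 01 (length 2)
  C: 10 (length 2)
  B: 111 (length 3)
  E: 1101 (length 4)
  A: 00 (length 2)
  G: 1100 (length 4)
Average code length: 246/105 = 2.3429 bits/symbol


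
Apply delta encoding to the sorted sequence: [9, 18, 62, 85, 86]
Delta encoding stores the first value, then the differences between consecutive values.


First value: 9
Deltas:
  18 - 9 = 9
  62 - 18 = 44
  85 - 62 = 23
  86 - 85 = 1


Delta encoded: [9, 9, 44, 23, 1]


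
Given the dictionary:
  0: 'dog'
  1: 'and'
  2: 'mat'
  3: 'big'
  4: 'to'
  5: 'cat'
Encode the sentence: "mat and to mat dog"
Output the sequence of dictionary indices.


Look up each word in the dictionary:
  'mat' -> 2
  'and' -> 1
  'to' -> 4
  'mat' -> 2
  'dog' -> 0

Encoded: [2, 1, 4, 2, 0]


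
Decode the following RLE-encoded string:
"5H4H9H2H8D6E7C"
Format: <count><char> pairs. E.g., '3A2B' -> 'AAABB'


Expanding each <count><char> pair:
  5H -> 'HHHHH'
  4H -> 'HHHH'
  9H -> 'HHHHHHHHH'
  2H -> 'HH'
  8D -> 'DDDDDDDD'
  6E -> 'EEEEEE'
  7C -> 'CCCCCCC'

Decoded = HHHHHHHHHHHHHHHHHHHHDDDDDDDDEEEEEECCCCCCC


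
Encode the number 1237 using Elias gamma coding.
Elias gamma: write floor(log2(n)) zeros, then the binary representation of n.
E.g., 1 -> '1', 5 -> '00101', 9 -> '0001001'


num_bits = floor(log2(1237)) + 1 = 11
leading_zeros = num_bits - 1 = 10
binary(1237) = 10011010101

Elias gamma(1237) = '0000000000' + '10011010101' = 000000000010011010101 (21 bits)


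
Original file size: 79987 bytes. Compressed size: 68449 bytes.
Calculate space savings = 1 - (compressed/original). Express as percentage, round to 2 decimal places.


ratio = compressed/original = 68449/79987 = 0.855752
savings = 1 - ratio = 1 - 0.855752 = 0.144248
as a percentage: 0.144248 * 100 = 14.42%

Space savings = 1 - 68449/79987 = 14.42%


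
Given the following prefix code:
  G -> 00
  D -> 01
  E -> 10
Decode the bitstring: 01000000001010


Decoding step by step:
Bits 01 -> D
Bits 00 -> G
Bits 00 -> G
Bits 00 -> G
Bits 00 -> G
Bits 10 -> E
Bits 10 -> E


Decoded message: DGGGGEE


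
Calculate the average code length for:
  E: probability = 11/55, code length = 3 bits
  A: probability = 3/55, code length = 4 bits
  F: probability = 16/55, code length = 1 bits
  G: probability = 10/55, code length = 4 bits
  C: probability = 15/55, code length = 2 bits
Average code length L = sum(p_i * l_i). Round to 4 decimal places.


Weighted contributions p_i * l_i:
  E: (11/55) * 3 = 33/55
  A: (3/55) * 4 = 12/55
  F: (16/55) * 1 = 16/55
  G: (10/55) * 4 = 40/55
  C: (15/55) * 2 = 30/55
Sum = (33 + 12 + 16 + 40 + 30)/55 = 131/55

L = 131/55 = 2.3818 bits/symbol


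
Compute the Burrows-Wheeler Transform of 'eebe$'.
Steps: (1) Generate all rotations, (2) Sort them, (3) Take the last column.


Rotations (sorted):
  0: $eebe -> last char: e
  1: be$ee -> last char: e
  2: e$eeb -> last char: b
  3: ebe$e -> last char: e
  4: eebe$ -> last char: $


BWT = eebe$
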